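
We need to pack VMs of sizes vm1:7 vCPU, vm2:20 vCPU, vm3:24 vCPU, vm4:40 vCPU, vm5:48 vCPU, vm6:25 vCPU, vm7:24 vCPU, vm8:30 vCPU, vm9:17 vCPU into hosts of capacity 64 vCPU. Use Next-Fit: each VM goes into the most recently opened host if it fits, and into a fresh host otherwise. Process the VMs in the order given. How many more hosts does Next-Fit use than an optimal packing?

Next-Fit: [7,20,24] [40] [48] [25,24] [30,17] → 5 hosts.
Total size 235 vCPU; any packing needs at least ⌈235/64⌉ = 4 hosts.
An optimal packing achieves that bound: [48,7] [40,24] [30,25] [24,20,17] → 4 hosts.
Excess: 5 − 4 = 1.

1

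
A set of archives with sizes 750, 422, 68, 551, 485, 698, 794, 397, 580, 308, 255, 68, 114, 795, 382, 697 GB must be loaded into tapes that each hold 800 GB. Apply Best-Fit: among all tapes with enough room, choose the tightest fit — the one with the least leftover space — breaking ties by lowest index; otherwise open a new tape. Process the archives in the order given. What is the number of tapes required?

10 tapes

750 GB → tape 1 (remaining 50 GB)
422 GB → tape 2 (remaining 378 GB)
68 GB → tape 2 (remaining 310 GB)
551 GB → tape 3 (remaining 249 GB)
485 GB → tape 4 (remaining 315 GB)
698 GB → tape 5 (remaining 102 GB)
794 GB → tape 6 (remaining 6 GB)
397 GB → tape 7 (remaining 403 GB)
580 GB → tape 8 (remaining 220 GB)
308 GB → tape 2 (remaining 2 GB)
255 GB → tape 4 (remaining 60 GB)
68 GB → tape 5 (remaining 34 GB)
114 GB → tape 8 (remaining 106 GB)
795 GB → tape 9 (remaining 5 GB)
382 GB → tape 7 (remaining 21 GB)
697 GB → tape 10 (remaining 103 GB)
Final tapes: [750] [422,68,308] [551] [485,255] [698,68] [794] [397,382] [580,114] [795] [697].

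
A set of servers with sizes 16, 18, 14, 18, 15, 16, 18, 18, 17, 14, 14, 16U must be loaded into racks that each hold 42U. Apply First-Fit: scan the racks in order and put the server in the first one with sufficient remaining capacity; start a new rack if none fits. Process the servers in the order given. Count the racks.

rack 1: place 16U, 26U left
rack 1: place 18U, 8U left
rack 2: place 14U, 28U left
rack 2: place 18U, 10U left
rack 3: place 15U, 27U left
rack 3: place 16U, 11U left
rack 4: place 18U, 24U left
rack 4: place 18U, 6U left
rack 5: place 17U, 25U left
rack 5: place 14U, 11U left
rack 6: place 14U, 28U left
rack 6: place 16U, 12U left

6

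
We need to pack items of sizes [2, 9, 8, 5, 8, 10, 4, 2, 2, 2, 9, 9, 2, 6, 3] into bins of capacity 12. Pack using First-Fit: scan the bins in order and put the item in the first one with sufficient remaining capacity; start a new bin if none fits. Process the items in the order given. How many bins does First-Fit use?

8

Put 2 in bin 1; 10 remain.
Put 9 in bin 1; 1 remain.
Put 8 in bin 2; 4 remain.
Put 5 in bin 3; 7 remain.
Put 8 in bin 4; 4 remain.
Put 10 in bin 5; 2 remain.
Put 4 in bin 2; 0 remain.
Put 2 in bin 3; 5 remain.
Put 2 in bin 3; 3 remain.
Put 2 in bin 3; 1 remain.
Put 9 in bin 6; 3 remain.
Put 9 in bin 7; 3 remain.
Put 2 in bin 4; 2 remain.
Put 6 in bin 8; 6 remain.
Put 3 in bin 6; 0 remain.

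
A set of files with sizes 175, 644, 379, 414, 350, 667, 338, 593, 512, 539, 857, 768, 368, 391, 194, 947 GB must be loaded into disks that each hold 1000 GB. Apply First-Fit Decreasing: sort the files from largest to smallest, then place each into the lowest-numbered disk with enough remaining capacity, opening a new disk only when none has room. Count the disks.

9 disks

Sorted descending: 947, 857, 768, 667, 644, 593, 539, 512, 414, 391, 379, 368, 350, 338, 194, 175.
947 GB → disk 1 (remaining 53 GB)
857 GB → disk 2 (remaining 143 GB)
768 GB → disk 3 (remaining 232 GB)
667 GB → disk 4 (remaining 333 GB)
644 GB → disk 5 (remaining 356 GB)
593 GB → disk 6 (remaining 407 GB)
539 GB → disk 7 (remaining 461 GB)
512 GB → disk 8 (remaining 488 GB)
414 GB → disk 7 (remaining 47 GB)
391 GB → disk 6 (remaining 16 GB)
379 GB → disk 8 (remaining 109 GB)
368 GB → disk 9 (remaining 632 GB)
350 GB → disk 5 (remaining 6 GB)
338 GB → disk 9 (remaining 294 GB)
194 GB → disk 3 (remaining 38 GB)
175 GB → disk 4 (remaining 158 GB)
Final disks: [947] [857] [768,194] [667,175] [644,350] [593,391] [539,414] [512,379] [368,338].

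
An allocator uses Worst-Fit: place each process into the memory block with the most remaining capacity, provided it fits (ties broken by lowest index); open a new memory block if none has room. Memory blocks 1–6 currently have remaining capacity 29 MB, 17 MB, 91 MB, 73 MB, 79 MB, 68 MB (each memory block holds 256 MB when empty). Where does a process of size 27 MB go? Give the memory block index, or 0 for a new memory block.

Memory blocks with room: memory block 1 (29 MB), memory block 3 (91 MB), memory block 4 (73 MB), memory block 5 (79 MB), memory block 6 (68 MB).
Most room is memory block 3 with 91 MB free.

3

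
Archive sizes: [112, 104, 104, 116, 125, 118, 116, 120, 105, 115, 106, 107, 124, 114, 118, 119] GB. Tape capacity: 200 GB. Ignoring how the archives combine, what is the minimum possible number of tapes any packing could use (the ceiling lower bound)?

10

Total size = 112 + 104 + 104 + 116 + 125 + 118 + 116 + 120 + 105 + 115 + 106 + 107 + 124 + 114 + 118 + 119 = 1823 GB.
⌈1823 / 200⌉ = 10.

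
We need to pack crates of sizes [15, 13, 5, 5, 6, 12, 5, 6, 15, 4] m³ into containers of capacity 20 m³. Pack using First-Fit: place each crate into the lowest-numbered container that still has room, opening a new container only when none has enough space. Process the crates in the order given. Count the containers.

Put 15 m³ in container 1; 5 m³ remain.
Put 13 m³ in container 2; 7 m³ remain.
Put 5 m³ in container 1; 0 m³ remain.
Put 5 m³ in container 2; 2 m³ remain.
Put 6 m³ in container 3; 14 m³ remain.
Put 12 m³ in container 3; 2 m³ remain.
Put 5 m³ in container 4; 15 m³ remain.
Put 6 m³ in container 4; 9 m³ remain.
Put 15 m³ in container 5; 5 m³ remain.
Put 4 m³ in container 4; 5 m³ remain.

5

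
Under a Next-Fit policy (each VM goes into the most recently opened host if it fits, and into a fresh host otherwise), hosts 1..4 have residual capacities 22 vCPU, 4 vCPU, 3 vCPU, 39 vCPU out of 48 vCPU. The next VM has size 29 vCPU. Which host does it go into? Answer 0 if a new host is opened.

Next-Fit only looks at host 4, which has 39 vCPU free.
29 vCPU fits there.

4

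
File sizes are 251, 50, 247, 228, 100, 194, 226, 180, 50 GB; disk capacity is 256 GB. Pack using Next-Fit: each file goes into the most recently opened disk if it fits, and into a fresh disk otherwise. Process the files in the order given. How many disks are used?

8

disk 1: place 251 GB, 5 GB left
disk 2: place 50 GB, 206 GB left
disk 3: place 247 GB, 9 GB left
disk 4: place 228 GB, 28 GB left
disk 5: place 100 GB, 156 GB left
disk 6: place 194 GB, 62 GB left
disk 7: place 226 GB, 30 GB left
disk 8: place 180 GB, 76 GB left
disk 8: place 50 GB, 26 GB left
Final disks: [251] [50] [247] [228] [100] [194] [226] [180,50].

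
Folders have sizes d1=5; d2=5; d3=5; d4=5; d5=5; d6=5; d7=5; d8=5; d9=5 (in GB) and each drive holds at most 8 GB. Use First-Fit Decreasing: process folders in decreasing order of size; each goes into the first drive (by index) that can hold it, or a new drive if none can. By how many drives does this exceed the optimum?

First-Fit Decreasing: [5] [5] [5] [5] [5] [5] [5] [5] [5] → 9 drives.
9 folders exceed 4 GB (half the capacity), and no two of those can share a drive, so at least 9 drives are needed.
So 9 is already optimal.

0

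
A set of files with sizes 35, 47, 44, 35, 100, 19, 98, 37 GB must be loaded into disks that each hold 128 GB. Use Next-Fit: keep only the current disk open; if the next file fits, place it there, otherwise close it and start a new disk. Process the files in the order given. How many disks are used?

35 GB → disk 1 (remaining 93 GB)
47 GB → disk 1 (remaining 46 GB)
44 GB → disk 1 (remaining 2 GB)
35 GB → disk 2 (remaining 93 GB)
100 GB → disk 3 (remaining 28 GB)
19 GB → disk 3 (remaining 9 GB)
98 GB → disk 4 (remaining 30 GB)
37 GB → disk 5 (remaining 91 GB)

5 disks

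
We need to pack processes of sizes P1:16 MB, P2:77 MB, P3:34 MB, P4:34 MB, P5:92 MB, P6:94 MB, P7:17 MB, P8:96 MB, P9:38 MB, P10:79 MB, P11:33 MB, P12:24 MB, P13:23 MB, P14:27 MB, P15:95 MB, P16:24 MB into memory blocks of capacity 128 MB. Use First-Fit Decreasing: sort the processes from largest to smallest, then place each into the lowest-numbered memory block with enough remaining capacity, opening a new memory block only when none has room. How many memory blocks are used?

Sorted descending: 96, 95, 94, 92, 79, 77, 38, 34, 34, 33, 27, 24, 24, 23, 17, 16.
Put 96 MB in memory block 1; 32 MB remain.
Put 95 MB in memory block 2; 33 MB remain.
Put 94 MB in memory block 3; 34 MB remain.
Put 92 MB in memory block 4; 36 MB remain.
Put 79 MB in memory block 5; 49 MB remain.
Put 77 MB in memory block 6; 51 MB remain.
Put 38 MB in memory block 5; 11 MB remain.
Put 34 MB in memory block 3; 0 MB remain.
Put 34 MB in memory block 4; 2 MB remain.
Put 33 MB in memory block 2; 0 MB remain.
Put 27 MB in memory block 1; 5 MB remain.
Put 24 MB in memory block 6; 27 MB remain.
Put 24 MB in memory block 6; 3 MB remain.
Put 23 MB in memory block 7; 105 MB remain.
Put 17 MB in memory block 7; 88 MB remain.
Put 16 MB in memory block 7; 72 MB remain.

7 memory blocks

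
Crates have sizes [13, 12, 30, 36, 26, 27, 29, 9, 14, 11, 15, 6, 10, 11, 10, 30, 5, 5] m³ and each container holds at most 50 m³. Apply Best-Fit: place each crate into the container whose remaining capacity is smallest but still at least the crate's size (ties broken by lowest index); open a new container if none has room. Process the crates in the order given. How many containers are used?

13 m³ → container 1 (remaining 37 m³)
12 m³ → container 1 (remaining 25 m³)
30 m³ → container 2 (remaining 20 m³)
36 m³ → container 3 (remaining 14 m³)
26 m³ → container 4 (remaining 24 m³)
27 m³ → container 5 (remaining 23 m³)
29 m³ → container 6 (remaining 21 m³)
9 m³ → container 3 (remaining 5 m³)
14 m³ → container 2 (remaining 6 m³)
11 m³ → container 6 (remaining 10 m³)
15 m³ → container 5 (remaining 8 m³)
6 m³ → container 2 (remaining 0 m³)
10 m³ → container 6 (remaining 0 m³)
11 m³ → container 4 (remaining 13 m³)
10 m³ → container 4 (remaining 3 m³)
30 m³ → container 7 (remaining 20 m³)
5 m³ → container 3 (remaining 0 m³)
5 m³ → container 5 (remaining 3 m³)

7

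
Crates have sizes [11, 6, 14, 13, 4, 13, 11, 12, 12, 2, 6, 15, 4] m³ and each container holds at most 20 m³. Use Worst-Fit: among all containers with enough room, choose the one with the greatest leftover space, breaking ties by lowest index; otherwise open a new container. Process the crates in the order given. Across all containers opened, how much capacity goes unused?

37

11 m³ → container 1 (remaining 9 m³)
6 m³ → container 1 (remaining 3 m³)
14 m³ → container 2 (remaining 6 m³)
13 m³ → container 3 (remaining 7 m³)
4 m³ → container 3 (remaining 3 m³)
13 m³ → container 4 (remaining 7 m³)
11 m³ → container 5 (remaining 9 m³)
12 m³ → container 6 (remaining 8 m³)
12 m³ → container 7 (remaining 8 m³)
2 m³ → container 5 (remaining 7 m³)
6 m³ → container 6 (remaining 2 m³)
15 m³ → container 8 (remaining 5 m³)
4 m³ → container 7 (remaining 4 m³)
8 containers × 20 m³ = 160 m³; used 123 m³; unused 37 m³.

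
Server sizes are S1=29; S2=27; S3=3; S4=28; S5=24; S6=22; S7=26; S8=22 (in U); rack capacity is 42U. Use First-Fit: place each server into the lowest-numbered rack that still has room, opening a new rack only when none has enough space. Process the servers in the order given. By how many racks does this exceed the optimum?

First-Fit: [29,3] [27] [28] [24] [22] [26] [22] → 7 racks.
7 servers exceed 21U (half the capacity), and no two of those can share a rack, so at least 7 racks are needed.
So 7 is already optimal.

0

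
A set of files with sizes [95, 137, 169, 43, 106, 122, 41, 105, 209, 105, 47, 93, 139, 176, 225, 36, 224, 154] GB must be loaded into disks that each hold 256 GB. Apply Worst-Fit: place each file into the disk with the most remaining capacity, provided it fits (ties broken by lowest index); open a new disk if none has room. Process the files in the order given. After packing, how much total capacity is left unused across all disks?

334

disk 1: place 95 GB, 161 GB left
disk 1: place 137 GB, 24 GB left
disk 2: place 169 GB, 87 GB left
disk 2: place 43 GB, 44 GB left
disk 3: place 106 GB, 150 GB left
disk 3: place 122 GB, 28 GB left
disk 2: place 41 GB, 3 GB left
disk 4: place 105 GB, 151 GB left
disk 5: place 209 GB, 47 GB left
disk 4: place 105 GB, 46 GB left
disk 5: place 47 GB, 0 GB left
disk 6: place 93 GB, 163 GB left
disk 6: place 139 GB, 24 GB left
disk 7: place 176 GB, 80 GB left
disk 8: place 225 GB, 31 GB left
disk 7: place 36 GB, 44 GB left
disk 9: place 224 GB, 32 GB left
disk 10: place 154 GB, 102 GB left
10 disks × 256 GB = 2560 GB; used 2226 GB; unused 334 GB.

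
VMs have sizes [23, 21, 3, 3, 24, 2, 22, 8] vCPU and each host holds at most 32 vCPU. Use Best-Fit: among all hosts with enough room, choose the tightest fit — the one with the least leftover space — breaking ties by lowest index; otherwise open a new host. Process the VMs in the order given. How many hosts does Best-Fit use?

4

host 1: place 23 vCPU, 9 vCPU left
host 2: place 21 vCPU, 11 vCPU left
host 1: place 3 vCPU, 6 vCPU left
host 1: place 3 vCPU, 3 vCPU left
host 3: place 24 vCPU, 8 vCPU left
host 1: place 2 vCPU, 1 vCPU left
host 4: place 22 vCPU, 10 vCPU left
host 3: place 8 vCPU, 0 vCPU left
Final hosts: [23,3,3,2] [21] [24,8] [22].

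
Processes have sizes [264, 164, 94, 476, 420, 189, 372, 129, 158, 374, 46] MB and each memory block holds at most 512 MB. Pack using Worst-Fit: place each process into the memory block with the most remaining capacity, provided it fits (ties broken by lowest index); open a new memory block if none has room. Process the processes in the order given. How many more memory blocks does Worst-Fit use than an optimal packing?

1

Worst-Fit: [264,164] [94,189,129] [476] [420] [372] [158,46] [374] → 7 memory blocks.
Total size 2686 MB; any packing needs at least ⌈2686/512⌉ = 6 memory blocks.
An optimal packing achieves that bound: [476] [420,46] [374,129] [372,94] [264,189] [164,158] → 6 memory blocks.
Excess: 7 − 6 = 1.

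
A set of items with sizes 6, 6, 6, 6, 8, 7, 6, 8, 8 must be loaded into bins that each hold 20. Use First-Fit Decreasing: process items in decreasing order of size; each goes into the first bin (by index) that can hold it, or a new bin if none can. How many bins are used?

Sorted descending: 8, 8, 8, 7, 6, 6, 6, 6, 6.
Put 8 in bin 1; 12 remain.
Put 8 in bin 1; 4 remain.
Put 8 in bin 2; 12 remain.
Put 7 in bin 2; 5 remain.
Put 6 in bin 3; 14 remain.
Put 6 in bin 3; 8 remain.
Put 6 in bin 3; 2 remain.
Put 6 in bin 4; 14 remain.
Put 6 in bin 4; 8 remain.

4 bins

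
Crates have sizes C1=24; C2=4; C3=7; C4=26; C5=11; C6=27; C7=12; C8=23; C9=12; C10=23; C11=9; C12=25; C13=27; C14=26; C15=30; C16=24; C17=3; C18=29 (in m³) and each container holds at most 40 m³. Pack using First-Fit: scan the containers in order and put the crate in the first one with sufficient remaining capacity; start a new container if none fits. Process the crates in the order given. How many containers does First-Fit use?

container 1: place C1 (24 m³), 16 m³ left
container 1: place C2 (4 m³), 12 m³ left
container 1: place C3 (7 m³), 5 m³ left
container 2: place C4 (26 m³), 14 m³ left
container 2: place C5 (11 m³), 3 m³ left
container 3: place C6 (27 m³), 13 m³ left
container 3: place C7 (12 m³), 1 m³ left
container 4: place C8 (23 m³), 17 m³ left
container 4: place C9 (12 m³), 5 m³ left
container 5: place C10 (23 m³), 17 m³ left
container 5: place C11 (9 m³), 8 m³ left
container 6: place C12 (25 m³), 15 m³ left
container 7: place C13 (27 m³), 13 m³ left
container 8: place C14 (26 m³), 14 m³ left
container 9: place C15 (30 m³), 10 m³ left
container 10: place C16 (24 m³), 16 m³ left
container 1: place C17 (3 m³), 2 m³ left
container 11: place C18 (29 m³), 11 m³ left

11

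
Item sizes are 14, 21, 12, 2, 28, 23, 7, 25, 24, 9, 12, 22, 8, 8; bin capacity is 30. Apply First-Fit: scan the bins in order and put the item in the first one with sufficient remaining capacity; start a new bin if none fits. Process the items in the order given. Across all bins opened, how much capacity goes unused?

25

14 → bin 1 (remaining 16)
21 → bin 2 (remaining 9)
12 → bin 1 (remaining 4)
2 → bin 1 (remaining 2)
28 → bin 3 (remaining 2)
23 → bin 4 (remaining 7)
7 → bin 2 (remaining 2)
25 → bin 5 (remaining 5)
24 → bin 6 (remaining 6)
9 → bin 7 (remaining 21)
12 → bin 7 (remaining 9)
22 → bin 8 (remaining 8)
8 → bin 7 (remaining 1)
8 → bin 8 (remaining 0)
8 bins × 30 = 240; used 215; unused 25.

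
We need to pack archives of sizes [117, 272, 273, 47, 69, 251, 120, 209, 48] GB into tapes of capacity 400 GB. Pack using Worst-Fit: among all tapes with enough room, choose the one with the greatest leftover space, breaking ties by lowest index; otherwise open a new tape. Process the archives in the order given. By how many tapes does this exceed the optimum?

0

Worst-Fit: [117,272] [273,47,69] [251,120] [209,48] → 4 tapes.
Total size 1406 GB; any packing needs at least ⌈1406/400⌉ = 4 tapes.
So 4 is already optimal.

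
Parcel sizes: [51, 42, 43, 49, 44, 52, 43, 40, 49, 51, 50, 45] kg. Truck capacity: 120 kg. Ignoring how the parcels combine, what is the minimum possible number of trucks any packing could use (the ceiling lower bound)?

Total size = 51 + 42 + 43 + 49 + 44 + 52 + 43 + 40 + 49 + 51 + 50 + 45 = 559 kg.
⌈559 / 120⌉ = 5.

5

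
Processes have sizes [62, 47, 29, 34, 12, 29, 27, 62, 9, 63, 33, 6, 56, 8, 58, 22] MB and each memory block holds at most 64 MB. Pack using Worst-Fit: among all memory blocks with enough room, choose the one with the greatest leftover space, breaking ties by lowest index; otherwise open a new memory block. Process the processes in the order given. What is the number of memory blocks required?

62 MB → memory block 1 (remaining 2 MB)
47 MB → memory block 2 (remaining 17 MB)
29 MB → memory block 3 (remaining 35 MB)
34 MB → memory block 3 (remaining 1 MB)
12 MB → memory block 2 (remaining 5 MB)
29 MB → memory block 4 (remaining 35 MB)
27 MB → memory block 4 (remaining 8 MB)
62 MB → memory block 5 (remaining 2 MB)
9 MB → memory block 6 (remaining 55 MB)
63 MB → memory block 7 (remaining 1 MB)
33 MB → memory block 6 (remaining 22 MB)
6 MB → memory block 6 (remaining 16 MB)
56 MB → memory block 8 (remaining 8 MB)
8 MB → memory block 6 (remaining 8 MB)
58 MB → memory block 9 (remaining 6 MB)
22 MB → memory block 10 (remaining 42 MB)
Final memory blocks: [62] [47,12] [29,34] [29,27] [62] [9,33,6,8] [63] [56] [58] [22].

10 memory blocks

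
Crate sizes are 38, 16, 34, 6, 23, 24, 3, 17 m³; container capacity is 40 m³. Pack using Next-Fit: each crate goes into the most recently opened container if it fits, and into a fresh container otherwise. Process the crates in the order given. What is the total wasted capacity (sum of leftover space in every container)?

79

38 m³ → container 1 (remaining 2 m³)
16 m³ → container 2 (remaining 24 m³)
34 m³ → container 3 (remaining 6 m³)
6 m³ → container 3 (remaining 0 m³)
23 m³ → container 4 (remaining 17 m³)
24 m³ → container 5 (remaining 16 m³)
3 m³ → container 5 (remaining 13 m³)
17 m³ → container 6 (remaining 23 m³)
6 containers × 40 m³ = 240 m³; used 161 m³; unused 79 m³.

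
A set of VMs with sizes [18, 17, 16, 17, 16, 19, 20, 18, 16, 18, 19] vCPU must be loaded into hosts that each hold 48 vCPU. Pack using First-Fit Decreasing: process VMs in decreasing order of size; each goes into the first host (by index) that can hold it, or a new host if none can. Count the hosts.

Sorted descending: 20, 19, 19, 18, 18, 18, 17, 17, 16, 16, 16.
20 vCPU → host 1 (remaining 28 vCPU)
19 vCPU → host 1 (remaining 9 vCPU)
19 vCPU → host 2 (remaining 29 vCPU)
18 vCPU → host 2 (remaining 11 vCPU)
18 vCPU → host 3 (remaining 30 vCPU)
18 vCPU → host 3 (remaining 12 vCPU)
17 vCPU → host 4 (remaining 31 vCPU)
17 vCPU → host 4 (remaining 14 vCPU)
16 vCPU → host 5 (remaining 32 vCPU)
16 vCPU → host 5 (remaining 16 vCPU)
16 vCPU → host 5 (remaining 0 vCPU)
Final hosts: [20,19] [19,18] [18,18] [17,17] [16,16,16].

5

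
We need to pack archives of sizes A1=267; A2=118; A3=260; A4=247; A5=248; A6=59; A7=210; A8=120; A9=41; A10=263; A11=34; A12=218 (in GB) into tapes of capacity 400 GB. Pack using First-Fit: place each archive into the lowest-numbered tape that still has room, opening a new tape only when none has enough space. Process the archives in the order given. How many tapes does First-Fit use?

A1 (267 GB) → tape 1 (remaining 133 GB)
A2 (118 GB) → tape 1 (remaining 15 GB)
A3 (260 GB) → tape 2 (remaining 140 GB)
A4 (247 GB) → tape 3 (remaining 153 GB)
A5 (248 GB) → tape 4 (remaining 152 GB)
A6 (59 GB) → tape 2 (remaining 81 GB)
A7 (210 GB) → tape 5 (remaining 190 GB)
A8 (120 GB) → tape 3 (remaining 33 GB)
A9 (41 GB) → tape 2 (remaining 40 GB)
A10 (263 GB) → tape 6 (remaining 137 GB)
A11 (34 GB) → tape 2 (remaining 6 GB)
A12 (218 GB) → tape 7 (remaining 182 GB)
Final tapes: [267,118] [260,59,41,34] [247,120] [248] [210] [263] [218].

7 tapes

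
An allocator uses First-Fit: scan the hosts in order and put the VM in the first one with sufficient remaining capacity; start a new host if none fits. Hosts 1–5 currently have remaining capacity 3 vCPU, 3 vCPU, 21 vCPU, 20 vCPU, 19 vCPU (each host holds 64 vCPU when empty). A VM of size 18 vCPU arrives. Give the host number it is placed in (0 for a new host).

Hosts with room: host 3 (21 vCPU), host 4 (20 vCPU), host 5 (19 vCPU).
The first with room is host 3.

3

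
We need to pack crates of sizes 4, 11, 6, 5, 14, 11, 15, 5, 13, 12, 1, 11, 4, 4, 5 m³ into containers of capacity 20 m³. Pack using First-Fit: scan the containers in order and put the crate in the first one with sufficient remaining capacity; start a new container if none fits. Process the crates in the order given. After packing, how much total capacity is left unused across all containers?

19

4 m³ → container 1 (remaining 16 m³)
11 m³ → container 1 (remaining 5 m³)
6 m³ → container 2 (remaining 14 m³)
5 m³ → container 1 (remaining 0 m³)
14 m³ → container 2 (remaining 0 m³)
11 m³ → container 3 (remaining 9 m³)
15 m³ → container 4 (remaining 5 m³)
5 m³ → container 3 (remaining 4 m³)
13 m³ → container 5 (remaining 7 m³)
12 m³ → container 6 (remaining 8 m³)
1 m³ → container 3 (remaining 3 m³)
11 m³ → container 7 (remaining 9 m³)
4 m³ → container 4 (remaining 1 m³)
4 m³ → container 5 (remaining 3 m³)
5 m³ → container 6 (remaining 3 m³)
7 containers × 20 m³ = 140 m³; used 121 m³; unused 19 m³.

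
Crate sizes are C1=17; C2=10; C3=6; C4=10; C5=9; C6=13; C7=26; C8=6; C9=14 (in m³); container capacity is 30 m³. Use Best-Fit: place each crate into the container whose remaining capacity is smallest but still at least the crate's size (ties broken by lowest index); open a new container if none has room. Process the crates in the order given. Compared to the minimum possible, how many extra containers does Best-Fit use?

Best-Fit: [17,10] [6,10,9] [13,6] [26] [14] → 5 containers.
Total size 111 m³; any packing needs at least ⌈111/30⌉ = 4 containers.
An optimal packing achieves that bound: [26] [17,13] [14,10,6] [10,9,6] → 4 containers.
Excess: 5 − 4 = 1.

1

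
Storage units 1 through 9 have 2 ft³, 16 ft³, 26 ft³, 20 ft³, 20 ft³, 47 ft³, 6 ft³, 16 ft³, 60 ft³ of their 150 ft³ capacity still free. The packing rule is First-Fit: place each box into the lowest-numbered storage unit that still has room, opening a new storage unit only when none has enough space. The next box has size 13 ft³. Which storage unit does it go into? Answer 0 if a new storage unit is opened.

2

Storage units with room: storage unit 2 (16 ft³), storage unit 3 (26 ft³), storage unit 4 (20 ft³), storage unit 5 (20 ft³), storage unit 6 (47 ft³), storage unit 8 (16 ft³), storage unit 9 (60 ft³).
The first with room is storage unit 2.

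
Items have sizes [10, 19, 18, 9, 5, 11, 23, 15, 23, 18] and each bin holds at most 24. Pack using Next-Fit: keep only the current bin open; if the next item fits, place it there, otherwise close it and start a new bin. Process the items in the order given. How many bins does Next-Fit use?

9 bins

10 → bin 1 (remaining 14)
19 → bin 2 (remaining 5)
18 → bin 3 (remaining 6)
9 → bin 4 (remaining 15)
5 → bin 4 (remaining 10)
11 → bin 5 (remaining 13)
23 → bin 6 (remaining 1)
15 → bin 7 (remaining 9)
23 → bin 8 (remaining 1)
18 → bin 9 (remaining 6)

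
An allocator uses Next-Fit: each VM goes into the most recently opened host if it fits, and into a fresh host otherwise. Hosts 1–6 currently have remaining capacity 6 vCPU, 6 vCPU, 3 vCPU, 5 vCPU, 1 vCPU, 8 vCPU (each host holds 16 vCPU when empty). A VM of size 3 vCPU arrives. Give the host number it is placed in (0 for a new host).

Next-Fit only looks at host 6, which has 8 vCPU free.
3 vCPU fits there.

6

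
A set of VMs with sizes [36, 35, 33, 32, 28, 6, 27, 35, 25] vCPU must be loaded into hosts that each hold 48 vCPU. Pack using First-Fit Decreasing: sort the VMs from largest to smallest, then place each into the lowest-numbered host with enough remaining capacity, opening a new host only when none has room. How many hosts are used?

8

Sorted descending: 36, 35, 35, 33, 32, 28, 27, 25, 6.
host 1: place 36 vCPU, 12 vCPU left
host 2: place 35 vCPU, 13 vCPU left
host 3: place 35 vCPU, 13 vCPU left
host 4: place 33 vCPU, 15 vCPU left
host 5: place 32 vCPU, 16 vCPU left
host 6: place 28 vCPU, 20 vCPU left
host 7: place 27 vCPU, 21 vCPU left
host 8: place 25 vCPU, 23 vCPU left
host 1: place 6 vCPU, 6 vCPU left
Final hosts: [36,6] [35] [35] [33] [32] [28] [27] [25].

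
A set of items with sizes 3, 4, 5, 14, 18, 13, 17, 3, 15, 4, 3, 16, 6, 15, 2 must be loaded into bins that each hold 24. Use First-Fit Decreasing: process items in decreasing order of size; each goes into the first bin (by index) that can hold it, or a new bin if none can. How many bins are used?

7 bins

Sorted descending: 18, 17, 16, 15, 15, 14, 13, 6, 5, 4, 4, 3, 3, 3, 2.
18 → bin 1 (remaining 6)
17 → bin 2 (remaining 7)
16 → bin 3 (remaining 8)
15 → bin 4 (remaining 9)
15 → bin 5 (remaining 9)
14 → bin 6 (remaining 10)
13 → bin 7 (remaining 11)
6 → bin 1 (remaining 0)
5 → bin 2 (remaining 2)
4 → bin 3 (remaining 4)
4 → bin 3 (remaining 0)
3 → bin 4 (remaining 6)
3 → bin 4 (remaining 3)
3 → bin 4 (remaining 0)
2 → bin 2 (remaining 0)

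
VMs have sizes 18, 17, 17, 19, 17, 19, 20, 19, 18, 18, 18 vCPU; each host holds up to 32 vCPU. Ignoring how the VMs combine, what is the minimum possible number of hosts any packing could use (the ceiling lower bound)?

Total size = 18 + 17 + 17 + 19 + 17 + 19 + 20 + 19 + 18 + 18 + 18 = 200 vCPU.
⌈200 / 32⌉ = 7.

7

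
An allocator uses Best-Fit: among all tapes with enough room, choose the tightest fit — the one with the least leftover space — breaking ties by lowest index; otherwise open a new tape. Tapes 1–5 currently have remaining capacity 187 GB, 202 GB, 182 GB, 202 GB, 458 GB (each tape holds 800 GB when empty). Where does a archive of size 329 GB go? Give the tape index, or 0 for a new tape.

5

Tapes with room: tape 5 (458 GB).
Tightest fit is tape 5 with 458 GB free.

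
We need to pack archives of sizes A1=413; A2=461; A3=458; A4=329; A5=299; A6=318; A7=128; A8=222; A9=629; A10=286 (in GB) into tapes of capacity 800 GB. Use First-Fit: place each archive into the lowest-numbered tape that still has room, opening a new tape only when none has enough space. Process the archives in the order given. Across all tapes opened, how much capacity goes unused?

tape 1: place A1 (413 GB), 387 GB left
tape 2: place A2 (461 GB), 339 GB left
tape 3: place A3 (458 GB), 342 GB left
tape 1: place A4 (329 GB), 58 GB left
tape 2: place A5 (299 GB), 40 GB left
tape 3: place A6 (318 GB), 24 GB left
tape 4: place A7 (128 GB), 672 GB left
tape 4: place A8 (222 GB), 450 GB left
tape 5: place A9 (629 GB), 171 GB left
tape 4: place A10 (286 GB), 164 GB left
5 tapes × 800 GB = 4000 GB; used 3543 GB; unused 457 GB.

457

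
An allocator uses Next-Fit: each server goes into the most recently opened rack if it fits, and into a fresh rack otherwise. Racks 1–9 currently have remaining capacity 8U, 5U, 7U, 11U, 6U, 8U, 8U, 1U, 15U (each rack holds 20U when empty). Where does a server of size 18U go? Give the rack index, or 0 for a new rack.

Next-Fit only looks at rack 9, which has 15U free.
18U does not fit, so a new rack is opened.

0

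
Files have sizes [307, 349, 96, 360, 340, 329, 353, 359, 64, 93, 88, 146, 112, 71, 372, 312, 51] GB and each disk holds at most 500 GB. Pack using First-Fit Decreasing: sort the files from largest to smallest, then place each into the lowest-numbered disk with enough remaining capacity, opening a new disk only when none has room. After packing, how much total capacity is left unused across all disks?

Sorted descending: 372, 360, 359, 353, 349, 340, 329, 312, 307, 146, 112, 96, 93, 88, 71, 64, 51.
372 GB → disk 1 (remaining 128 GB)
360 GB → disk 2 (remaining 140 GB)
359 GB → disk 3 (remaining 141 GB)
353 GB → disk 4 (remaining 147 GB)
349 GB → disk 5 (remaining 151 GB)
340 GB → disk 6 (remaining 160 GB)
329 GB → disk 7 (remaining 171 GB)
312 GB → disk 8 (remaining 188 GB)
307 GB → disk 9 (remaining 193 GB)
146 GB → disk 4 (remaining 1 GB)
112 GB → disk 1 (remaining 16 GB)
96 GB → disk 2 (remaining 44 GB)
93 GB → disk 3 (remaining 48 GB)
88 GB → disk 5 (remaining 63 GB)
71 GB → disk 6 (remaining 89 GB)
64 GB → disk 6 (remaining 25 GB)
51 GB → disk 5 (remaining 12 GB)
9 disks × 500 GB = 4500 GB; used 3802 GB; unused 698 GB.

698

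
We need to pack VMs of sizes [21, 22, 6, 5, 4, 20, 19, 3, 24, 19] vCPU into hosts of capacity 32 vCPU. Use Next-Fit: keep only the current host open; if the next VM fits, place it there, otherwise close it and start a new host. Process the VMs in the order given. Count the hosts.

21 vCPU → host 1 (remaining 11 vCPU)
22 vCPU → host 2 (remaining 10 vCPU)
6 vCPU → host 2 (remaining 4 vCPU)
5 vCPU → host 3 (remaining 27 vCPU)
4 vCPU → host 3 (remaining 23 vCPU)
20 vCPU → host 3 (remaining 3 vCPU)
19 vCPU → host 4 (remaining 13 vCPU)
3 vCPU → host 4 (remaining 10 vCPU)
24 vCPU → host 5 (remaining 8 vCPU)
19 vCPU → host 6 (remaining 13 vCPU)
Final hosts: [21] [22,6] [5,4,20] [19,3] [24] [19].

6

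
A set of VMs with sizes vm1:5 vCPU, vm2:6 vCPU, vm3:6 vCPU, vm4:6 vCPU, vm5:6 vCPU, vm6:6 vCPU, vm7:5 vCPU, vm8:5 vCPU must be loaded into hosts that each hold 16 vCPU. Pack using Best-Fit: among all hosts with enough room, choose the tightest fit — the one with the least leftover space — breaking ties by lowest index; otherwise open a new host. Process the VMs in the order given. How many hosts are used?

4

vm1 (5 vCPU) → host 1 (remaining 11 vCPU)
vm2 (6 vCPU) → host 1 (remaining 5 vCPU)
vm3 (6 vCPU) → host 2 (remaining 10 vCPU)
vm4 (6 vCPU) → host 2 (remaining 4 vCPU)
vm5 (6 vCPU) → host 3 (remaining 10 vCPU)
vm6 (6 vCPU) → host 3 (remaining 4 vCPU)
vm7 (5 vCPU) → host 1 (remaining 0 vCPU)
vm8 (5 vCPU) → host 4 (remaining 11 vCPU)
Final hosts: [5,6,5] [6,6] [6,6] [5].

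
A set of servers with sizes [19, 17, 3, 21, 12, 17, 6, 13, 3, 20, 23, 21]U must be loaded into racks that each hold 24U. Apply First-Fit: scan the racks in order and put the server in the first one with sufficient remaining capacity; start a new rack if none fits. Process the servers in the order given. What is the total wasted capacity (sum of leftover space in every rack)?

41

rack 1: place 19U, 5U left
rack 2: place 17U, 7U left
rack 1: place 3U, 2U left
rack 3: place 21U, 3U left
rack 4: place 12U, 12U left
rack 5: place 17U, 7U left
rack 2: place 6U, 1U left
rack 6: place 13U, 11U left
rack 3: place 3U, 0U left
rack 7: place 20U, 4U left
rack 8: place 23U, 1U left
rack 9: place 21U, 3U left
9 racks × 24U = 216U; used 175U; unused 41U.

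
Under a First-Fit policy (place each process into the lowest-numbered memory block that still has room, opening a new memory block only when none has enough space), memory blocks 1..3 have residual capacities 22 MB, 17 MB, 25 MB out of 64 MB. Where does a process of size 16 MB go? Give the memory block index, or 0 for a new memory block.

1

Memory blocks with room: memory block 1 (22 MB), memory block 2 (17 MB), memory block 3 (25 MB).
The first with room is memory block 1.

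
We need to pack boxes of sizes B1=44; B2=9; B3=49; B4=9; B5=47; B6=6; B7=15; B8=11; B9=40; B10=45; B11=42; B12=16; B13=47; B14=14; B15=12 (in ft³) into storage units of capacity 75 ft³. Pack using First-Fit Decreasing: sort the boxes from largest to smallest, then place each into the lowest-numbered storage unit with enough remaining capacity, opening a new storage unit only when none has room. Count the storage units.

Sorted descending: 49, 47, 47, 45, 44, 42, 40, 16, 15, 14, 12, 11, 9, 9, 6.
Put 49 ft³ in storage unit 1; 26 ft³ remain.
Put 47 ft³ in storage unit 2; 28 ft³ remain.
Put 47 ft³ in storage unit 3; 28 ft³ remain.
Put 45 ft³ in storage unit 4; 30 ft³ remain.
Put 44 ft³ in storage unit 5; 31 ft³ remain.
Put 42 ft³ in storage unit 6; 33 ft³ remain.
Put 40 ft³ in storage unit 7; 35 ft³ remain.
Put 16 ft³ in storage unit 1; 10 ft³ remain.
Put 15 ft³ in storage unit 2; 13 ft³ remain.
Put 14 ft³ in storage unit 3; 14 ft³ remain.
Put 12 ft³ in storage unit 2; 1 ft³ remain.
Put 11 ft³ in storage unit 3; 3 ft³ remain.
Put 9 ft³ in storage unit 1; 1 ft³ remain.
Put 9 ft³ in storage unit 4; 21 ft³ remain.
Put 6 ft³ in storage unit 4; 15 ft³ remain.

7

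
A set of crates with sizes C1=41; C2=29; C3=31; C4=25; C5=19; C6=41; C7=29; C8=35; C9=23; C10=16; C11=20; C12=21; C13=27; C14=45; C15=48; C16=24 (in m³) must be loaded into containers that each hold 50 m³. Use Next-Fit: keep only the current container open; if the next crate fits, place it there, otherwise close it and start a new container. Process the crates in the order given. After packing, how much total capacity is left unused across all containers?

176

Put C1 (41 m³) in container 1; 9 m³ remain.
Put C2 (29 m³) in container 2; 21 m³ remain.
Put C3 (31 m³) in container 3; 19 m³ remain.
Put C4 (25 m³) in container 4; 25 m³ remain.
Put C5 (19 m³) in container 4; 6 m³ remain.
Put C6 (41 m³) in container 5; 9 m³ remain.
Put C7 (29 m³) in container 6; 21 m³ remain.
Put C8 (35 m³) in container 7; 15 m³ remain.
Put C9 (23 m³) in container 8; 27 m³ remain.
Put C10 (16 m³) in container 8; 11 m³ remain.
Put C11 (20 m³) in container 9; 30 m³ remain.
Put C12 (21 m³) in container 9; 9 m³ remain.
Put C13 (27 m³) in container 10; 23 m³ remain.
Put C14 (45 m³) in container 11; 5 m³ remain.
Put C15 (48 m³) in container 12; 2 m³ remain.
Put C16 (24 m³) in container 13; 26 m³ remain.
13 containers × 50 m³ = 650 m³; used 474 m³; unused 176 m³.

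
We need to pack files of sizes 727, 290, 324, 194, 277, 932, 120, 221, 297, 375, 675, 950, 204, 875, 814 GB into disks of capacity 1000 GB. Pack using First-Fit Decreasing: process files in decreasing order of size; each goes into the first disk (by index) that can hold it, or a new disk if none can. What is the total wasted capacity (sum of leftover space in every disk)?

Sorted descending: 950, 932, 875, 814, 727, 675, 375, 324, 297, 290, 277, 221, 204, 194, 120.
Put 950 GB in disk 1; 50 GB remain.
Put 932 GB in disk 2; 68 GB remain.
Put 875 GB in disk 3; 125 GB remain.
Put 814 GB in disk 4; 186 GB remain.
Put 727 GB in disk 5; 273 GB remain.
Put 675 GB in disk 6; 325 GB remain.
Put 375 GB in disk 7; 625 GB remain.
Put 324 GB in disk 6; 1 GB remain.
Put 297 GB in disk 7; 328 GB remain.
Put 290 GB in disk 7; 38 GB remain.
Put 277 GB in disk 8; 723 GB remain.
Put 221 GB in disk 5; 52 GB remain.
Put 204 GB in disk 8; 519 GB remain.
Put 194 GB in disk 8; 325 GB remain.
Put 120 GB in disk 3; 5 GB remain.
8 disks × 1000 GB = 8000 GB; used 7275 GB; unused 725 GB.

725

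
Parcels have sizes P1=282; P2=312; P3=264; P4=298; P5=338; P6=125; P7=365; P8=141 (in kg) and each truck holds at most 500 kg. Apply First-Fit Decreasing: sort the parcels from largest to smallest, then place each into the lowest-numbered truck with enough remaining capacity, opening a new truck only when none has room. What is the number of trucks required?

Sorted descending: 365, 338, 312, 298, 282, 264, 141, 125.
365 kg → truck 1 (remaining 135 kg)
338 kg → truck 2 (remaining 162 kg)
312 kg → truck 3 (remaining 188 kg)
298 kg → truck 4 (remaining 202 kg)
282 kg → truck 5 (remaining 218 kg)
264 kg → truck 6 (remaining 236 kg)
141 kg → truck 2 (remaining 21 kg)
125 kg → truck 1 (remaining 10 kg)

6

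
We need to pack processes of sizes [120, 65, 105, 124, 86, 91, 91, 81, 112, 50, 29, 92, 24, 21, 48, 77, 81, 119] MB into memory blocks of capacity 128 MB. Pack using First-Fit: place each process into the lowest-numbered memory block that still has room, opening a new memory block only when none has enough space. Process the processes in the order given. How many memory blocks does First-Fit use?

13

Put 120 MB in memory block 1; 8 MB remain.
Put 65 MB in memory block 2; 63 MB remain.
Put 105 MB in memory block 3; 23 MB remain.
Put 124 MB in memory block 4; 4 MB remain.
Put 86 MB in memory block 5; 42 MB remain.
Put 91 MB in memory block 6; 37 MB remain.
Put 91 MB in memory block 7; 37 MB remain.
Put 81 MB in memory block 8; 47 MB remain.
Put 112 MB in memory block 9; 16 MB remain.
Put 50 MB in memory block 2; 13 MB remain.
Put 29 MB in memory block 5; 13 MB remain.
Put 92 MB in memory block 10; 36 MB remain.
Put 24 MB in memory block 6; 13 MB remain.
Put 21 MB in memory block 3; 2 MB remain.
Put 48 MB in memory block 11; 80 MB remain.
Put 77 MB in memory block 11; 3 MB remain.
Put 81 MB in memory block 12; 47 MB remain.
Put 119 MB in memory block 13; 9 MB remain.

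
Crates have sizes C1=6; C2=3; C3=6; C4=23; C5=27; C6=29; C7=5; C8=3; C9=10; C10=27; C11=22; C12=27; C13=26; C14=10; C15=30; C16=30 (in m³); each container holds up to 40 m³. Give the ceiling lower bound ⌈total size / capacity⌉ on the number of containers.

Total size = 6 + 3 + 6 + 23 + 27 + 29 + 5 + 3 + 10 + 27 + 22 + 27 + 26 + 10 + 30 + 30 = 284 m³.
⌈284 / 40⌉ = 8.

8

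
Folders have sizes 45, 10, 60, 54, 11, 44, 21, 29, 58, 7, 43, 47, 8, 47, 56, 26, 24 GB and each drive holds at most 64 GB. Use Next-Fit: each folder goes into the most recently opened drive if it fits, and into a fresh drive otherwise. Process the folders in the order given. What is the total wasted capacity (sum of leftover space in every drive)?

drive 1: place 45 GB, 19 GB left
drive 1: place 10 GB, 9 GB left
drive 2: place 60 GB, 4 GB left
drive 3: place 54 GB, 10 GB left
drive 4: place 11 GB, 53 GB left
drive 4: place 44 GB, 9 GB left
drive 5: place 21 GB, 43 GB left
drive 5: place 29 GB, 14 GB left
drive 6: place 58 GB, 6 GB left
drive 7: place 7 GB, 57 GB left
drive 7: place 43 GB, 14 GB left
drive 8: place 47 GB, 17 GB left
drive 8: place 8 GB, 9 GB left
drive 9: place 47 GB, 17 GB left
drive 10: place 56 GB, 8 GB left
drive 11: place 26 GB, 38 GB left
drive 11: place 24 GB, 14 GB left
11 drives × 64 GB = 704 GB; used 590 GB; unused 114 GB.

114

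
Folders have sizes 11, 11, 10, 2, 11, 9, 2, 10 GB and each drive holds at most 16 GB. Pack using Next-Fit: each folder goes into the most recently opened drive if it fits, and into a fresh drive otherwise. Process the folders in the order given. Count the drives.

6 drives

drive 1: place 11 GB, 5 GB left
drive 2: place 11 GB, 5 GB left
drive 3: place 10 GB, 6 GB left
drive 3: place 2 GB, 4 GB left
drive 4: place 11 GB, 5 GB left
drive 5: place 9 GB, 7 GB left
drive 5: place 2 GB, 5 GB left
drive 6: place 10 GB, 6 GB left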